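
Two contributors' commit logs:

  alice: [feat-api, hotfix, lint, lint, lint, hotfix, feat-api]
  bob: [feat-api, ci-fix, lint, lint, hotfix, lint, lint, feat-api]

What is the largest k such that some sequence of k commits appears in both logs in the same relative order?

5

Taking feat-api (alice #1, bob #1) → hotfix (alice #2, bob #5) → lint (alice #4, bob #6) → lint (alice #5, bob #7) → feat-api (alice #7, bob #8) gives a common subsequence of length 5. Since dp[7][8] = 5, nothing longer is possible.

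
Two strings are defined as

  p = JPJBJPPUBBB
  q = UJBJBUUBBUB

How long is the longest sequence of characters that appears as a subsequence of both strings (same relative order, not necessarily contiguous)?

7

Match J (p #1, q #2), J (p #3, q #4), B (p #4, q #5), U (p #8, q #7), B (p #9, q #8), B (p #10, q #9), B (p #11, q #11) — 7 characters in the same relative order in both, and the DP table's final entry dp[11][11] is also 7, so no common subsequence is longer.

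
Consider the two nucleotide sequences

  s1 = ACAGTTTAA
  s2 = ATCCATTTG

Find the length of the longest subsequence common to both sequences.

Let dp[i][j] be the LCS length of the first i bases of s1 and the first j bases of s2. dp[i][j] = dp[i-1][j-1]+1 when the i-th and j-th bases match, else max(dp[i-1][j], dp[i][j-1]).
    ·  A  T  C  C  A  T  T  T  G
 ·  0  0  0  0  0  0  0  0  0  0
 A  0  1  1  1  1  1  1  1  1  1
 C  0  1  1  2  2  2  2  2  2  2
 A  0  1  1  2  2  3  3  3  3  3
 G  0  1  1  2  2  3  3  3  3  4
 T  0  1  2  2  2  3  4  4  4  4
 T  0  1  2  2  2  3  4  5  5  5
 T  0  1  2  2  2  3  4  5  6  6
 A  0  1  2  2  2  3  4  5  6  6
 A  0  1  2  2  2  3  4  5  6  6
dp[9][9] = 6. One LCS (by backtracking along matches): ACATTT.

6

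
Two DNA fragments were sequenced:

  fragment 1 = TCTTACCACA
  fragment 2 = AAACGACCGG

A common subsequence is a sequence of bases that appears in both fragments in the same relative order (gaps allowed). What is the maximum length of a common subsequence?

4

Taking C at fragment 1[2]=fragment 2[4]; then A at fragment 1[5]=fragment 2[6]; then C at fragment 1[6]=fragment 2[7]; then C at fragment 1[7]=fragment 2[8] gives a common subsequence of length 4. dp[10][10] = 4 confirms this is the maximum.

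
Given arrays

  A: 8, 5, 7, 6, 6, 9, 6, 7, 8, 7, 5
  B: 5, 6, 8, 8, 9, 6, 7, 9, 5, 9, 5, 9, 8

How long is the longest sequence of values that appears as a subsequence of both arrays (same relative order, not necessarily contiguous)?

6

Let dp[i][j] be the LCS length of the first i values of A and the first j values of B. dp[i][j] = dp[i-1][j-1]+1 when the i-th and j-th values match, else max(dp[i-1][j], dp[i][j-1]).
    ·  5  6  8  8  9  6  7  9  5  9  5  9  8
 ·  0  0  0  0  0  0  0  0  0  0  0  0  0  0
 8  0  0  0  1  1  1  1  1  1  1  1  1  1  1
 5  0  1  1  1  1  1  1  1  1  2  2  2  2  2
 7  0  1  1  1  1  1  1  2  2  2  2  2  2  2
 6  0  1  2  2  2  2  2  2  2  2  2  2  2  2
 6  0  1  2  2  2  2  3  3  3  3  3  3  3  3
 9  0  1  2  2  2  3  3  3  4  4  4  4  4  4
 6  0  1  2  2  2  3  4  4  4  4  4  4  4  4
 7  0  1  2  2  2  3  4  5  5  5  5  5  5  5
 8  0  1  2  3  3  3  4  5  5  5  5  5  5  6
 7  0  1  2  3  3  3  4  5  5  5  5  5  5  6
 5  0  1  2  3  3  3  4  5  5  6  6  6  6  6
dp[11][13] = 6. One LCS (by backtracking along matches): 5, 6, 9, 6, 7, 8.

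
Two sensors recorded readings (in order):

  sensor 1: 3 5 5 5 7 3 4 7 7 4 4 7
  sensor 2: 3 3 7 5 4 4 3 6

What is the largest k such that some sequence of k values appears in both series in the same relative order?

Match 3 at sensor 1[1]=sensor 2[1], then 3 at sensor 1[6]=sensor 2[2], then 7 at sensor 1[8]=sensor 2[3], then 4 at sensor 1[10]=sensor 2[5], then 4 at sensor 1[11]=sensor 2[6] — 5 values in the same relative order in both. dp[12][8] = 5 confirms this is the maximum.

5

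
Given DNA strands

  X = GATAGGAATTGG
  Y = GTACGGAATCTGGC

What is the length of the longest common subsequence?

11

Taking G at X[1]=Y[1] → T at X[3]=Y[2] → A at X[4]=Y[3] → G at X[5]=Y[5] → G at X[6]=Y[6] → A at X[7]=Y[7] → A at X[8]=Y[8] → T at X[9]=Y[9] → T at X[10]=Y[11] → G at X[11]=Y[12] → G at X[12]=Y[13] gives a common subsequence of length 11, and the DP table's final entry dp[12][14] is also 11, so no common subsequence is longer.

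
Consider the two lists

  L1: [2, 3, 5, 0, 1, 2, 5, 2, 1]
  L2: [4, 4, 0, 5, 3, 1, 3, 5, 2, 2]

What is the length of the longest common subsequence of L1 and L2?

4

Let dp[i][j] be the LCS length of the first i values of L1 and the first j values of L2. dp[i][j] = dp[i-1][j-1]+1 when the i-th and j-th values match, else max(dp[i-1][j], dp[i][j-1]).
    ·  4  4  0  5  3  1  3  5  2  2
 ·  0  0  0  0  0  0  0  0  0  0  0
 2  0  0  0  0  0  0  0  0  0  1  1
 3  0  0  0  0  0  1  1  1  1  1  1
 5  0  0  0  0  1  1  1  1  2  2  2
 0  0  0  0  1  1  1  1  1  2  2  2
 1  0  0  0  1  1  1  2  2  2  2  2
 2  0  0  0  1  1  1  2  2  2  3  3
 5  0  0  0  1  2  2  2  2  3  3  3
 2  0  0  0  1  2  2  2  2  3  4  4
 1  0  0  0  1  2  2  3  3  3  4  4
dp[9][10] = 4. One LCS (by backtracking along matches): 3, 5, 2, 2.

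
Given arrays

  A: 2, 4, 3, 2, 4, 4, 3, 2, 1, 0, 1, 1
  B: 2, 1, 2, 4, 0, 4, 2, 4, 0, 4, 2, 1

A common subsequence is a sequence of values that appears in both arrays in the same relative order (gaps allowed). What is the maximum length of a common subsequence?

7

Pick 2 (A #1, B #3), 4 (A #2, B #6), 2 (A #4, B #7), 4 (A #5, B #8), 4 (A #6, B #10), 2 (A #8, B #11), 1 (A #12, B #12); all 7 values appear in both, in order. Since dp[12][12] = 7, nothing longer is possible.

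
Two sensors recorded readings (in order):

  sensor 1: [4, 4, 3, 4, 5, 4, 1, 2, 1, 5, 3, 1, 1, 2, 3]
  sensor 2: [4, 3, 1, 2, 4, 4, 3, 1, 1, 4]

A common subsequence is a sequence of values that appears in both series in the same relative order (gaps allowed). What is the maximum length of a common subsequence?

7

One common subsequence of length 7: 4 at sensor 1[2]=sensor 2[1], then 3 at sensor 1[3]=sensor 2[2], then 4 at sensor 1[4]=sensor 2[5], then 4 at sensor 1[6]=sensor 2[6], then 3 at sensor 1[11]=sensor 2[7], then 1 at sensor 1[12]=sensor 2[8], then 1 at sensor 1[13]=sensor 2[9]. Since dp[15][10] = 7, nothing longer is possible.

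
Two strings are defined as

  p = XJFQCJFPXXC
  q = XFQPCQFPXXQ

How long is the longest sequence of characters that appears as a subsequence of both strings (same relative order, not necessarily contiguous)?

8

Let dp[i][j] be the LCS length of the first i characters of p and the first j characters of q. dp[i][j] = dp[i-1][j-1]+1 when the i-th and j-th characters match, else max(dp[i-1][j], dp[i][j-1]).
    ·  X  F  Q  P  C  Q  F  P  X  X  Q
 ·  0  0  0  0  0  0  0  0  0  0  0  0
 X  0  1  1  1  1  1  1  1  1  1  1  1
 J  0  1  1  1  1  1  1  1  1  1  1  1
 F  0  1  2  2  2  2  2  2  2  2  2  2
 Q  0  1  2  3  3  3  3  3  3  3  3  3
 C  0  1  2  3  3  4  4  4  4  4  4  4
 J  0  1  2  3  3  4  4  4  4  4  4  4
 F  0  1  2  3  3  4  4  5  5  5  5  5
 P  0  1  2  3  4  4  4  5  6  6  6  6
 X  0  1  2  3  4  4  4  5  6  7  7  7
 X  0  1  2  3  4  4  4  5  6  7  8  8
 C  0  1  2  3  4  5  5  5  6  7  8  8
dp[11][11] = 8. One LCS (by backtracking along matches): XFQCFPXX.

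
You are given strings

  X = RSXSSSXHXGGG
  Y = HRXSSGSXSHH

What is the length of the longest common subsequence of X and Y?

Let dp[i][j] be the LCS length of the first i characters of X and the first j characters of Y. dp[i][j] = dp[i-1][j-1]+1 when the i-th and j-th characters match, else max(dp[i-1][j], dp[i][j-1]).
    ·  H  R  X  S  S  G  S  X  S  H  H
 ·  0  0  0  0  0  0  0  0  0  0  0  0
 R  0  0  1  1  1  1  1  1  1  1  1  1
 S  0  0  1  1  2  2  2  2  2  2  2  2
 X  0  0  1  2  2  2  2  2  3  3  3  3
 S  0  0  1  2  3  3  3  3  3  4  4  4
 S  0  0  1  2  3  4  4  4  4  4  4  4
 S  0  0  1  2  3  4  4  5  5  5  5  5
 X  0  0  1  2  3  4  4  5  6  6  6  6
 H  0  1  1  2  3  4  4  5  6  6  7  7
 X  0  1  1  2  3  4  4  5  6  6  7  7
 G  0  1  1  2  3  4  5  5  6  6  7  7
 G  0  1  1  2  3  4  5  5  6  6  7  7
 G  0  1  1  2  3  4  5  5  6  6  7  7
dp[12][11] = 7. One LCS (by backtracking along matches): RXSSSXH.

7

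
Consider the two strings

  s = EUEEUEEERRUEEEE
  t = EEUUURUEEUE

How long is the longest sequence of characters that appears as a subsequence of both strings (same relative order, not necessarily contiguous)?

8

Pick E at s[1]=t[2], U at s[2]=t[4], U at s[5]=t[5], R at s[10]=t[6], U at s[11]=t[7], E at s[12]=t[8], E at s[13]=t[9], E at s[15]=t[11]; all 8 characters appear in both, in order. Since dp[15][11] = 8, nothing longer is possible.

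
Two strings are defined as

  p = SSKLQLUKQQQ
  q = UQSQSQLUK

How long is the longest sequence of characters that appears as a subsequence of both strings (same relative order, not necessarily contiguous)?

Let dp[i][j] be the LCS length of the first i characters of p and the first j characters of q. dp[i][j] = dp[i-1][j-1]+1 when the i-th and j-th characters match, else max(dp[i-1][j], dp[i][j-1]).
    ·  U  Q  S  Q  S  Q  L  U  K
 ·  0  0  0  0  0  0  0  0  0  0
 S  0  0  0  1  1  1  1  1  1  1
 S  0  0  0  1  1  2  2  2  2  2
 K  0  0  0  1  1  2  2  2  2  3
 L  0  0  0  1  1  2  2  3  3  3
 Q  0  0  1  1  2  2  3  3  3  3
 L  0  0  1  1  2  2  3  4  4  4
 U  0  1  1  1  2  2  3  4  5  5
 K  0  1  1  1  2  2  3  4  5  6
 Q  0  1  2  2  2  2  3  4  5  6
 Q  0  1  2  2  3  3  3  4  5  6
 Q  0  1  2  2  3  3  4  4  5  6
dp[11][9] = 6. One LCS (by backtracking along matches): SSQLUK.

6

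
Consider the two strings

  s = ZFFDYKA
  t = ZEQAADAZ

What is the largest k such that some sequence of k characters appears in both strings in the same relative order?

3

One common subsequence of length 3: Z [1,1], D [4,6], A [7,7]. dp[7][8] = 3 confirms this is the maximum.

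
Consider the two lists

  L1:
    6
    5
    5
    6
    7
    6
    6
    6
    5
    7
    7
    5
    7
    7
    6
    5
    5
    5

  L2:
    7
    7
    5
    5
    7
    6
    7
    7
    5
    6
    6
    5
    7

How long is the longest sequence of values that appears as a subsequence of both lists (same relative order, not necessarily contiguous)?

9

Taking 5 [2,3], then 5 [3,4], then 7 [5,5], then 6 [8,6], then 7 [10,7], then 7 [11,8], then 5 [12,9], then 6 [15,11], then 5 [16,12] gives a common subsequence of length 9. The LCS DP gives dp[18][13] = 9, so this is optimal.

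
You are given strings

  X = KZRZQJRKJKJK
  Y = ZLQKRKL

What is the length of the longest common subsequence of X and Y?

Pick Z [2,1], Q [5,3], R [7,5], K [8,6]; all 4 characters appear in both, in order. Since dp[12][7] = 4, nothing longer is possible.

4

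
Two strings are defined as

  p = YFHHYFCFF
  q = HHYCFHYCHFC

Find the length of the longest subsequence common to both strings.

Pick Y at p[1]=q[3]; then F at p[2]=q[5]; then H at p[3]=q[6]; then H at p[4]=q[9]; then F at p[6]=q[10]; then C at p[7]=q[11]; all 6 characters appear in both, in order. The LCS DP gives dp[9][11] = 6, so this is optimal.

6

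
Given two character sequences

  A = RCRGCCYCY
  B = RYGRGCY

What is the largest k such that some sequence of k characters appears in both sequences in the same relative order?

5

Match R (A #1, B #1), R (A #3, B #4), G (A #4, B #5), C (A #8, B #6), Y (A #9, B #7) — 5 characters in the same relative order in both, and the DP table's final entry dp[9][7] is also 5, so no common subsequence is longer.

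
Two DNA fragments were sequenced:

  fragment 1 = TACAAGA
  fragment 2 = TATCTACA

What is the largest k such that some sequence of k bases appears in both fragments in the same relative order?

5

Let dp[i][j] be the LCS length of the first i bases of fragment 1 and the first j bases of fragment 2. dp[i][j] = dp[i-1][j-1]+1 when the i-th and j-th bases match, else max(dp[i-1][j], dp[i][j-1]).
    ·  T  A  T  C  T  A  C  A
 ·  0  0  0  0  0  0  0  0  0
 T  0  1  1  1  1  1  1  1  1
 A  0  1  2  2  2  2  2  2  2
 C  0  1  2  2  3  3  3  3  3
 A  0  1  2  2  3  3  4  4  4
 A  0  1  2  2  3  3  4  4  5
 G  0  1  2  2  3  3  4  4  5
 A  0  1  2  2  3  3  4  4  5
dp[7][8] = 5. One LCS (by backtracking along matches): TACAA.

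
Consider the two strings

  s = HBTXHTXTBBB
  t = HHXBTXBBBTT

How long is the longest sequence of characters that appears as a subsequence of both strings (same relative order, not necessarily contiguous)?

Match H (s #1, t #2), B (s #2, t #4), T (s #6, t #5), X (s #7, t #6), B (s #9, t #7), B (s #10, t #8), B (s #11, t #9) — 7 characters in the same relative order in both. The LCS DP gives dp[11][11] = 7, so this is optimal.

7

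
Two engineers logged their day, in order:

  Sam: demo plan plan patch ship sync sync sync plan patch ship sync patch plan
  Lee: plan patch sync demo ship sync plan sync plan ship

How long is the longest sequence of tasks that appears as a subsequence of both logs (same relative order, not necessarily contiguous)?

7

Pick plan at Sam[3]=Lee[1] → patch at Sam[4]=Lee[2] → ship at Sam[5]=Lee[5] → sync at Sam[6]=Lee[6] → sync at Sam[8]=Lee[8] → plan at Sam[9]=Lee[9] → ship at Sam[11]=Lee[10]; all 7 tasks appear in both, in order, and the DP table's final entry dp[14][10] is also 7, so no common subsequence is longer.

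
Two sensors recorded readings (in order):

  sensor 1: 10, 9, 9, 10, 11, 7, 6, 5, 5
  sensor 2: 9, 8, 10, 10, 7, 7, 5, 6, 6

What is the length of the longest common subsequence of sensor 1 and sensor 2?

4

Taking 10 at sensor 1[1]=sensor 2[3], 10 at sensor 1[4]=sensor 2[4], 7 at sensor 1[6]=sensor 2[6], 6 at sensor 1[7]=sensor 2[9] gives a common subsequence of length 4. The LCS DP gives dp[9][9] = 4, so this is optimal.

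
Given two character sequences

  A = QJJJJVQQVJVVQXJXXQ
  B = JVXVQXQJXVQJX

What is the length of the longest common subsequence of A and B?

Taking J at A[2]=B[1] → V at A[6]=B[4] → Q at A[7]=B[5] → Q at A[8]=B[7] → J at A[10]=B[8] → V at A[12]=B[10] → Q at A[13]=B[11] → J at A[15]=B[12] → X at A[17]=B[13] gives a common subsequence of length 9. The LCS DP gives dp[18][13] = 9, so this is optimal.

9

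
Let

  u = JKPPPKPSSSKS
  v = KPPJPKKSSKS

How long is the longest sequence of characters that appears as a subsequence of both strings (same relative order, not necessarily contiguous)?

9

Taking K [2,1]; then P [3,2]; then P [4,3]; then P [5,5]; then K [6,7]; then S [9,8]; then S [10,9]; then K [11,10]; then S [12,11] gives a common subsequence of length 9. dp[12][11] = 9 confirms this is the maximum.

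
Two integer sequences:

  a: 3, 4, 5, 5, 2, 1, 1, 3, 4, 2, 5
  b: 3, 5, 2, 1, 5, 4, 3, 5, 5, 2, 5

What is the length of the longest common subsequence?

7

Let dp[i][j] be the LCS length of the first i values of a and the first j values of b. dp[i][j] = dp[i-1][j-1]+1 when the i-th and j-th values match, else max(dp[i-1][j], dp[i][j-1]).
    ·  3  5  2  1  5  4  3  5  5  2  5
 ·  0  0  0  0  0  0  0  0  0  0  0  0
 3  0  1  1  1  1  1  1  1  1  1  1  1
 4  0  1  1  1  1  1  2  2  2  2  2  2
 5  0  1  2  2  2  2  2  2  3  3  3  3
 5  0  1  2  2  2  3  3  3  3  4  4  4
 2  0  1  2  3  3  3  3  3  3  4  5  5
 1  0  1  2  3  4  4  4  4  4  4  5  5
 1  0  1  2  3  4  4  4  4  4  4  5  5
 3  0  1  2  3  4  4  4  5  5  5  5  5
 4  0  1  2  3  4  4  5  5  5  5  5  5
 2  0  1  2  3  4  4  5  5  5  5  6  6
 5  0  1  2  3  4  5  5  5  6  6  6  7
dp[11][11] = 7. One LCS (by backtracking along matches): 3, 5, 2, 1, 3, 2, 5.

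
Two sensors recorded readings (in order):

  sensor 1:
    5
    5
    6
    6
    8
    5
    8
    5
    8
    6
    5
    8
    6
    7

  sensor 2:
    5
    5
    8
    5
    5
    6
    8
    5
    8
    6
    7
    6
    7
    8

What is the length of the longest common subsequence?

10

Match 5 at sensor 1[1]=sensor 2[1], 5 at sensor 1[2]=sensor 2[2], 8 at sensor 1[5]=sensor 2[3], 5 at sensor 1[6]=sensor 2[5], 8 at sensor 1[7]=sensor 2[7], 5 at sensor 1[8]=sensor 2[8], 8 at sensor 1[9]=sensor 2[9], 6 at sensor 1[10]=sensor 2[10], 6 at sensor 1[13]=sensor 2[12], 7 at sensor 1[14]=sensor 2[13] — 10 values in the same relative order in both. The LCS DP gives dp[14][14] = 10, so this is optimal.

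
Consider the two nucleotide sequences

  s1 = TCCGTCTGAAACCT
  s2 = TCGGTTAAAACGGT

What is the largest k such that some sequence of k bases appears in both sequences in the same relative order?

10

Match T at s1[1]=s2[1], C at s1[2]=s2[2], G at s1[4]=s2[4], T at s1[5]=s2[5], T at s1[7]=s2[6], A at s1[9]=s2[8], A at s1[10]=s2[9], A at s1[11]=s2[10], C at s1[12]=s2[11], T at s1[14]=s2[14] — 10 bases in the same relative order in both. Since dp[14][14] = 10, nothing longer is possible.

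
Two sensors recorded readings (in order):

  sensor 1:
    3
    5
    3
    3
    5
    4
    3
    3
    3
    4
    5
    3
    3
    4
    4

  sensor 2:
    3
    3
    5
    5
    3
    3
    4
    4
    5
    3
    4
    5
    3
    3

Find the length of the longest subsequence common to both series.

Match 3 [1,2]; then 5 [2,4]; then 3 [3,5]; then 3 [4,6]; then 5 [5,9]; then 3 [9,10]; then 4 [10,11]; then 5 [11,12]; then 3 [12,13]; then 3 [13,14] — 10 values in the same relative order in both. The LCS DP gives dp[15][14] = 10, so this is optimal.

10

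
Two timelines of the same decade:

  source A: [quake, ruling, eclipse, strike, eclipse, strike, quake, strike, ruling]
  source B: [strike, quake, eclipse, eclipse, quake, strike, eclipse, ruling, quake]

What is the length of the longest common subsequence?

Pick quake [1,2], then eclipse [3,3], then eclipse [5,4], then quake [7,5], then strike [8,6], then ruling [9,8]; all 6 events appear in both, in order. The LCS DP gives dp[9][9] = 6, so this is optimal.

6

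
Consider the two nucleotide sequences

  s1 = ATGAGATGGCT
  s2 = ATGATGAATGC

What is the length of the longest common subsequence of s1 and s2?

9

Match A at s1[1]=s2[1]; then T at s1[2]=s2[2]; then G at s1[3]=s2[3]; then A at s1[4]=s2[4]; then G at s1[5]=s2[6]; then A at s1[6]=s2[8]; then T at s1[7]=s2[9]; then G at s1[9]=s2[10]; then C at s1[10]=s2[11] — 9 bases in the same relative order in both, and the DP table's final entry dp[11][11] is also 9, so no common subsequence is longer.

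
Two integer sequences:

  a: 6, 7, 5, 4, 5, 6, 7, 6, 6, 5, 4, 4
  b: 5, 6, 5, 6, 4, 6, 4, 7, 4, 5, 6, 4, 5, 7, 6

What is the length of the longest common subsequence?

7

One common subsequence of length 7: 6 [1,6]; then 7 [2,8]; then 5 [3,10]; then 4 [4,12]; then 5 [5,13]; then 7 [7,14]; then 6 [9,15]. The LCS DP gives dp[12][15] = 7, so this is optimal.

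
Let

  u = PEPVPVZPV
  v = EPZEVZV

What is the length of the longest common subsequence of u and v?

5

Let dp[i][j] be the LCS length of the first i characters of u and the first j characters of v. dp[i][j] = dp[i-1][j-1]+1 when the i-th and j-th characters match, else max(dp[i-1][j], dp[i][j-1]).
    ·  E  P  Z  E  V  Z  V
 ·  0  0  0  0  0  0  0  0
 P  0  0  1  1  1  1  1  1
 E  0  1  1  1  2  2  2  2
 P  0  1  2  2  2  2  2  2
 V  0  1  2  2  2  3  3  3
 P  0  1  2  2  2  3  3  3
 V  0  1  2  2  2  3  3  4
 Z  0  1  2  3  3  3  4  4
 P  0  1  2  3  3  3  4  4
 V  0  1  2  3  3  4  4  5
dp[9][7] = 5. One LCS (by backtracking along matches): PEVZV.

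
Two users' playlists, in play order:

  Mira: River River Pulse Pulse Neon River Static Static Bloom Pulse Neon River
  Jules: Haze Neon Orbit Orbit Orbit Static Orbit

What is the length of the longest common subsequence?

Pick Neon (Mira #5, Jules #2) → Static (Mira #7, Jules #6); all 2 songs appear in both, in order. Since dp[12][7] = 2, nothing longer is possible.

2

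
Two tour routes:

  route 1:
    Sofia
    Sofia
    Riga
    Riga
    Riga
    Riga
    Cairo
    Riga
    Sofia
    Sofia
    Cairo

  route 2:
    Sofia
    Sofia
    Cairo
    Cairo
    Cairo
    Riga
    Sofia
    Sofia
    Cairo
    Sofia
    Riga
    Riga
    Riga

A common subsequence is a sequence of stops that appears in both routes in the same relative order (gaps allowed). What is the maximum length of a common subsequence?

Taking Sofia [1,1] → Sofia [2,2] → Cairo [7,5] → Riga [8,6] → Sofia [9,7] → Sofia [10,8] → Cairo [11,9] gives a common subsequence of length 7. The LCS DP gives dp[11][13] = 7, so this is optimal.

7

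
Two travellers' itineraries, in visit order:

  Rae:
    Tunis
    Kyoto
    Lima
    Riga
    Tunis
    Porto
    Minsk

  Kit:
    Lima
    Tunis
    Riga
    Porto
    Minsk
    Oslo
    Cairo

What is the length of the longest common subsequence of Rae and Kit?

4

One common subsequence of length 4: Tunis (Rae #1, Kit #2) → Riga (Rae #4, Kit #3) → Porto (Rae #6, Kit #4) → Minsk (Rae #7, Kit #5). The LCS DP gives dp[7][7] = 4, so this is optimal.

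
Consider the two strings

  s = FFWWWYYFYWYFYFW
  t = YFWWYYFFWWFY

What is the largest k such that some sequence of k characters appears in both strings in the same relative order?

Match F (s #2, t #2) → W (s #4, t #3) → W (s #5, t #4) → Y (s #6, t #5) → Y (s #7, t #6) → F (s #8, t #8) → W (s #10, t #10) → F (s #12, t #11) → Y (s #13, t #12) — 9 characters in the same relative order in both. dp[15][12] = 9 confirms this is the maximum.

9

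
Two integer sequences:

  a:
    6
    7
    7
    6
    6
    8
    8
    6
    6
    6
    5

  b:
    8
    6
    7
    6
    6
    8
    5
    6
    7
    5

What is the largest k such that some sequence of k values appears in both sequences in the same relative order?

Taking 6 [1,2], then 7 [3,3], then 6 [4,4], then 6 [5,5], then 8 [6,6], then 6 [8,8], then 5 [11,10] gives a common subsequence of length 7. Since dp[11][10] = 7, nothing longer is possible.

7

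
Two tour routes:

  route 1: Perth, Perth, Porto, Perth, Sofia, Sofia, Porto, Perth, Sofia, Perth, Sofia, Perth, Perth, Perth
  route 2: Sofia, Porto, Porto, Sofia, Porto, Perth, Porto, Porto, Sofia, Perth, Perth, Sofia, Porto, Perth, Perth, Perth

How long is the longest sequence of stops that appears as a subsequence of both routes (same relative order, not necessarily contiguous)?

10

One common subsequence of length 10: Porto at route 1[3]=route 2[3]; then Sofia at route 1[6]=route 2[4]; then Porto at route 1[7]=route 2[5]; then Perth at route 1[8]=route 2[6]; then Sofia at route 1[9]=route 2[9]; then Perth at route 1[10]=route 2[11]; then Sofia at route 1[11]=route 2[12]; then Perth at route 1[12]=route 2[14]; then Perth at route 1[13]=route 2[15]; then Perth at route 1[14]=route 2[16], and the DP table's final entry dp[14][16] is also 10, so no common subsequence is longer.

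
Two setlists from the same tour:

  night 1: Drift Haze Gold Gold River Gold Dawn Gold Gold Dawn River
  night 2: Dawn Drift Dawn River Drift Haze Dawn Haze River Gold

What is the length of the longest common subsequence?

One common subsequence of length 4: Drift [1,5]; then Haze [2,8]; then River [5,9]; then Gold [9,10]. The LCS DP gives dp[11][10] = 4, so this is optimal.

4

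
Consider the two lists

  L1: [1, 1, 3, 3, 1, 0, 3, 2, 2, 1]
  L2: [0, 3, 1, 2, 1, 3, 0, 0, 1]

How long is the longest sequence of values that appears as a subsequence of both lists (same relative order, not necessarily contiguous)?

Match 1 at L1[1]=L2[3], 1 at L1[2]=L2[5], 3 at L1[3]=L2[6], 0 at L1[6]=L2[8], 1 at L1[10]=L2[9] — 5 values in the same relative order in both. Since dp[10][9] = 5, nothing longer is possible.

5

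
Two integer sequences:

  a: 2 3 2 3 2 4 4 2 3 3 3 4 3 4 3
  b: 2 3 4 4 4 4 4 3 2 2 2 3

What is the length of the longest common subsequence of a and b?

Pick 2 (a #1, b #1), 3 (a #2, b #2), 4 (a #6, b #5), 4 (a #7, b #6), 4 (a #12, b #7), 3 (a #13, b #8), 3 (a #15, b #12); all 7 values appear in both, in order. The LCS DP gives dp[15][12] = 7, so this is optimal.

7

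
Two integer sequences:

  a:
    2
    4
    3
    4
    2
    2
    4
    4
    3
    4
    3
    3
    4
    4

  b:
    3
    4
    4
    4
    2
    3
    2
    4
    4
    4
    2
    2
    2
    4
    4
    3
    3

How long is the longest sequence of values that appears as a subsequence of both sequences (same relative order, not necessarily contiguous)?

Pick 2 at a[1]=b[7], then 4 at a[2]=b[9], then 4 at a[4]=b[10], then 2 at a[5]=b[12], then 2 at a[6]=b[13], then 4 at a[8]=b[14], then 4 at a[10]=b[15], then 3 at a[11]=b[16], then 3 at a[12]=b[17]; all 9 values appear in both, in order. dp[14][17] = 9 confirms this is the maximum.

9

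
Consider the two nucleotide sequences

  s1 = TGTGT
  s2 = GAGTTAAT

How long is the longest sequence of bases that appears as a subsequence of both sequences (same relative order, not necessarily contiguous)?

3

Let dp[i][j] be the LCS length of the first i bases of s1 and the first j bases of s2. dp[i][j] = dp[i-1][j-1]+1 when the i-th and j-th bases match, else max(dp[i-1][j], dp[i][j-1]).
    ·  G  A  G  T  T  A  A  T
 ·  0  0  0  0  0  0  0  0  0
 T  0  0  0  0  1  1  1  1  1
 G  0  1  1  1  1  1  1  1  1
 T  0  1  1  1  2  2  2  2  2
 G  0  1  1  2  2  2  2  2  2
 T  0  1  1  2  3  3  3  3  3
dp[5][8] = 3. One LCS (by backtracking along matches): TTT.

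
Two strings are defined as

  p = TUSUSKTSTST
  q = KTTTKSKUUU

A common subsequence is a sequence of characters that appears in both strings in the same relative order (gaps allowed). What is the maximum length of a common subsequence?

Let dp[i][j] be the LCS length of the first i characters of p and the first j characters of q. dp[i][j] = dp[i-1][j-1]+1 when the i-th and j-th characters match, else max(dp[i-1][j], dp[i][j-1]).
    ·  K  T  T  T  K  S  K  U  U  U
 ·  0  0  0  0  0  0  0  0  0  0  0
 T  0  0  1  1  1  1  1  1  1  1  1
 U  0  0  1  1  1  1  1  1  2  2  2
 S  0  0  1  1  1  1  2  2  2  2  2
 U  0  0  1  1  1  1  2  2  3  3  3
 S  0  0  1  1  1  1  2  2  3  3  3
 K  0  1  1  1  1  2  2  3  3  3  3
 T  0  1  2  2  2  2  2  3  3  3  3
 S  0  1  2  2  2  2  3  3  3  3  3
 T  0  1  2  3  3  3  3  3  3  3  3
 S  0  1  2  3  3  3  4  4  4  4  4
 T  0  1  2  3  4  4  4  4  4  4  4
dp[11][10] = 4. One LCS (by backtracking along matches): TTTS.

4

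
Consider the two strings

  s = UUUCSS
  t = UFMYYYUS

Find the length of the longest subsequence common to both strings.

3

Let dp[i][j] be the LCS length of the first i characters of s and the first j characters of t. dp[i][j] = dp[i-1][j-1]+1 when the i-th and j-th characters match, else max(dp[i-1][j], dp[i][j-1]).
    ·  U  F  M  Y  Y  Y  U  S
 ·  0  0  0  0  0  0  0  0  0
 U  0  1  1  1  1  1  1  1  1
 U  0  1  1  1  1  1  1  2  2
 U  0  1  1  1  1  1  1  2  2
 C  0  1  1  1  1  1  1  2  2
 S  0  1  1  1  1  1  1  2  3
 S  0  1  1  1  1  1  1  2  3
dp[6][8] = 3. One LCS (by backtracking along matches): UUS.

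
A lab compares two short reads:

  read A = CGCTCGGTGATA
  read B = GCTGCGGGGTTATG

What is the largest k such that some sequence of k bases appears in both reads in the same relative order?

Pick G (read A #2, read B #1), then C (read A #3, read B #2), then T (read A #4, read B #3), then C (read A #5, read B #5), then G (read A #6, read B #8), then G (read A #7, read B #9), then T (read A #8, read B #11), then A (read A #10, read B #12), then T (read A #11, read B #13); all 9 bases appear in both, in order, and the DP table's final entry dp[12][14] is also 9, so no common subsequence is longer.

9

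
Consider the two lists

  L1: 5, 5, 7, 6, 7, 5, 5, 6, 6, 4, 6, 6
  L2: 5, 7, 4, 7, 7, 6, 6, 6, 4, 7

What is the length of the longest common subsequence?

One common subsequence of length 6: 5 [1,1], 7 [3,5], 6 [4,6], 6 [8,7], 6 [9,8], 4 [10,9]. dp[12][10] = 6 confirms this is the maximum.

6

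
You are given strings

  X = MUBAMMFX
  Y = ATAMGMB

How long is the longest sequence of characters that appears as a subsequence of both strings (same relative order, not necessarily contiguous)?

3

Match A at X[4]=Y[3]; then M at X[5]=Y[4]; then M at X[6]=Y[6] — 3 characters in the same relative order in both. The LCS DP gives dp[8][7] = 3, so this is optimal.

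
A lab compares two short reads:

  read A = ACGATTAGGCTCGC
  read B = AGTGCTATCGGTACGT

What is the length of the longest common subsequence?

One common subsequence of length 10: A (read A #1, read B #1), then G (read A #3, read B #2), then T (read A #5, read B #3), then T (read A #6, read B #6), then A (read A #7, read B #7), then G (read A #8, read B #10), then G (read A #9, read B #11), then T (read A #11, read B #12), then C (read A #12, read B #14), then G (read A #13, read B #15). The LCS DP gives dp[14][16] = 10, so this is optimal.

10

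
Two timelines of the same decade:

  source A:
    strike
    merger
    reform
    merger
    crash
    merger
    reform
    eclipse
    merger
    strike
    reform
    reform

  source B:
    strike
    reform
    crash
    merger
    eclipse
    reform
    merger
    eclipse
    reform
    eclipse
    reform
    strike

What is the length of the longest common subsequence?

8

Taking strike at source A[1]=source B[1]; then reform at source A[3]=source B[2]; then crash at source A[5]=source B[3]; then merger at source A[6]=source B[4]; then reform at source A[7]=source B[6]; then eclipse at source A[8]=source B[8]; then reform at source A[11]=source B[9]; then reform at source A[12]=source B[11] gives a common subsequence of length 8. The LCS DP gives dp[12][12] = 8, so this is optimal.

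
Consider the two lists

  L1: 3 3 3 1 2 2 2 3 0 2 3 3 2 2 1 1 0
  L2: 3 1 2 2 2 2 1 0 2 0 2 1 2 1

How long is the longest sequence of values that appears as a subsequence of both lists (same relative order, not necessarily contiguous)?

Taking 3 at L1[3]=L2[1]; then 1 at L1[4]=L2[2]; then 2 at L1[5]=L2[4]; then 2 at L1[6]=L2[5]; then 2 at L1[7]=L2[6]; then 0 at L1[9]=L2[8]; then 2 at L1[10]=L2[9]; then 2 at L1[13]=L2[11]; then 2 at L1[14]=L2[13]; then 1 at L1[16]=L2[14] gives a common subsequence of length 10. Since dp[17][14] = 10, nothing longer is possible.

10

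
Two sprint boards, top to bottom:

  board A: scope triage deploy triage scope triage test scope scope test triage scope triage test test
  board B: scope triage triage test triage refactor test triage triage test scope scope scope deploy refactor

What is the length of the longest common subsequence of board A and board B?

8

Match scope (board A #1, board B #1) → triage (board A #2, board B #5) → triage (board A #4, board B #8) → triage (board A #6, board B #9) → test (board A #7, board B #10) → scope (board A #8, board B #11) → scope (board A #9, board B #12) → scope (board A #12, board B #13) — 8 tasks in the same relative order in both. Since dp[15][15] = 8, nothing longer is possible.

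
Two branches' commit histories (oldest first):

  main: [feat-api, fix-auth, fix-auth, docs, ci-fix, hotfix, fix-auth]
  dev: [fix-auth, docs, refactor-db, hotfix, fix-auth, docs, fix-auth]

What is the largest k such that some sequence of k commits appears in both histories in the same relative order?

Pick fix-auth (main #2, dev #1) → fix-auth (main #3, dev #5) → docs (main #4, dev #6) → fix-auth (main #7, dev #7); all 4 commits appear in both, in order. The LCS DP gives dp[7][7] = 4, so this is optimal.

4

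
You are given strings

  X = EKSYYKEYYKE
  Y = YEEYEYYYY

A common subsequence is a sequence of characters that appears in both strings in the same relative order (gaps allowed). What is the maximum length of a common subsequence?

5

Pick E at X[1]=Y[5], then Y at X[4]=Y[6], then Y at X[5]=Y[7], then Y at X[8]=Y[8], then Y at X[9]=Y[9]; all 5 characters appear in both, in order, and the DP table's final entry dp[11][9] is also 5, so no common subsequence is longer.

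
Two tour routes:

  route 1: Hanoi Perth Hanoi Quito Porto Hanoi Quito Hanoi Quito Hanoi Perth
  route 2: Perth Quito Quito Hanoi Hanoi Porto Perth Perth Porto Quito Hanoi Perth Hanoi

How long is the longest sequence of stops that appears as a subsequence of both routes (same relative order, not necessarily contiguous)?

7

Match Perth at route 1[2]=route 2[1], then Quito at route 1[4]=route 2[3], then Hanoi at route 1[6]=route 2[4], then Hanoi at route 1[8]=route 2[5], then Quito at route 1[9]=route 2[10], then Hanoi at route 1[10]=route 2[11], then Perth at route 1[11]=route 2[12] — 7 stops in the same relative order in both. The LCS DP gives dp[11][13] = 7, so this is optimal.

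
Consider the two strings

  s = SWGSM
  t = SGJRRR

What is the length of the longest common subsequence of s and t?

2

Let dp[i][j] be the LCS length of the first i characters of s and the first j characters of t. dp[i][j] = dp[i-1][j-1]+1 when the i-th and j-th characters match, else max(dp[i-1][j], dp[i][j-1]).
    ·  S  G  J  R  R  R
 ·  0  0  0  0  0  0  0
 S  0  1  1  1  1  1  1
 W  0  1  1  1  1  1  1
 G  0  1  2  2  2  2  2
 S  0  1  2  2  2  2  2
 M  0  1  2  2  2  2  2
dp[5][6] = 2. One LCS (by backtracking along matches): SG.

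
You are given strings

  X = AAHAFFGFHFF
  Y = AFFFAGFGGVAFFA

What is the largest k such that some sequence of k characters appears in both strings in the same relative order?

Match A [1,1], then F [5,3], then F [6,4], then G [7,6], then F [8,7], then F [10,12], then F [11,13] — 7 characters in the same relative order in both, and the DP table's final entry dp[11][14] is also 7, so no common subsequence is longer.

7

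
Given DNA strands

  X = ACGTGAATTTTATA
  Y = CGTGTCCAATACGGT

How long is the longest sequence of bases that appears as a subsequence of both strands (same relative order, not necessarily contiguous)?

Pick C (X #2, Y #1), G (X #3, Y #2), T (X #4, Y #3), G (X #5, Y #4), A (X #6, Y #8), A (X #7, Y #9), T (X #11, Y #10), A (X #12, Y #11), T (X #13, Y #15); all 9 bases appear in both, in order. dp[14][15] = 9 confirms this is the maximum.

9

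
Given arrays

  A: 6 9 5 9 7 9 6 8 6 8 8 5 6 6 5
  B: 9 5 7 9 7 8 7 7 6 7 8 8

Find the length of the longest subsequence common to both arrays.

8

One common subsequence of length 8: 9 (A #2, B #1) → 5 (A #3, B #2) → 9 (A #4, B #4) → 7 (A #5, B #5) → 8 (A #8, B #6) → 6 (A #9, B #9) → 8 (A #10, B #11) → 8 (A #11, B #12). dp[15][12] = 8 confirms this is the maximum.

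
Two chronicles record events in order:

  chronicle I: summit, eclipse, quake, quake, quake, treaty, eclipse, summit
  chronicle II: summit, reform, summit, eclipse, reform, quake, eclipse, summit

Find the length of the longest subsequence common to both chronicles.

5

Match summit at chronicle I[1]=chronicle II[3] → eclipse at chronicle I[2]=chronicle II[4] → quake at chronicle I[5]=chronicle II[6] → eclipse at chronicle I[7]=chronicle II[7] → summit at chronicle I[8]=chronicle II[8] — 5 events in the same relative order in both. The LCS DP gives dp[8][8] = 5, so this is optimal.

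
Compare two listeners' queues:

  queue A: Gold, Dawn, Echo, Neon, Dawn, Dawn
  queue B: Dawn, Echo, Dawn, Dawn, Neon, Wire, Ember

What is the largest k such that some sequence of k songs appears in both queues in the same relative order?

4

Pick Dawn [2,1] → Echo [3,2] → Dawn [5,3] → Dawn [6,4]; all 4 songs appear in both, in order, and the DP table's final entry dp[6][7] is also 4, so no common subsequence is longer.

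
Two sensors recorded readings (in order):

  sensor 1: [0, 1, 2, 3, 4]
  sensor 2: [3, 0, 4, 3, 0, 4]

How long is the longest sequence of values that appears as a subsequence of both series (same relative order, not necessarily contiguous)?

3

Let dp[i][j] be the LCS length of the first i values of sensor 1 and the first j values of sensor 2. dp[i][j] = dp[i-1][j-1]+1 when the i-th and j-th values match, else max(dp[i-1][j], dp[i][j-1]).
    ·  3  0  4  3  0  4
 ·  0  0  0  0  0  0  0
 0  0  0  1  1  1  1  1
 1  0  0  1  1  1  1  1
 2  0  0  1  1  1  1  1
 3  0  1  1  1  2  2  2
 4  0  1  1  2  2  2  3
dp[5][6] = 3. One LCS (by backtracking along matches): 0, 3, 4.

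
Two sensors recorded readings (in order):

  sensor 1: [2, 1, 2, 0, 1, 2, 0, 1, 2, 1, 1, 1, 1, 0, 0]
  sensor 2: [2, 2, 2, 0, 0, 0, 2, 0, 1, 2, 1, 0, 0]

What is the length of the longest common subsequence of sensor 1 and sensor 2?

10

Taking 2 (sensor 1 #1, sensor 2 #2); then 2 (sensor 1 #3, sensor 2 #3); then 0 (sensor 1 #4, sensor 2 #6); then 2 (sensor 1 #6, sensor 2 #7); then 0 (sensor 1 #7, sensor 2 #8); then 1 (sensor 1 #8, sensor 2 #9); then 2 (sensor 1 #9, sensor 2 #10); then 1 (sensor 1 #13, sensor 2 #11); then 0 (sensor 1 #14, sensor 2 #12); then 0 (sensor 1 #15, sensor 2 #13) gives a common subsequence of length 10. dp[15][13] = 10 confirms this is the maximum.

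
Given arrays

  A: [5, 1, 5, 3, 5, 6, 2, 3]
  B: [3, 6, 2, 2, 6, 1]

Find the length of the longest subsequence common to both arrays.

3

Taking 3 (A #4, B #1), 6 (A #6, B #2), 2 (A #7, B #4) gives a common subsequence of length 3. dp[8][6] = 3 confirms this is the maximum.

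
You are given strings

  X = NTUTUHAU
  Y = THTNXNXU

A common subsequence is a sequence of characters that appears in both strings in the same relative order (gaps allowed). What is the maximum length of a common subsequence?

Match T at X[2]=Y[1]; then T at X[4]=Y[3]; then U at X[8]=Y[8] — 3 characters in the same relative order in both, and the DP table's final entry dp[8][8] is also 3, so no common subsequence is longer.

3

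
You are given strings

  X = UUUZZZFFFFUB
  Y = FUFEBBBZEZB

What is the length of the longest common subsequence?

One common subsequence of length 4: U [1,2]; then Z [4,8]; then Z [6,10]; then B [12,11]. dp[12][11] = 4 confirms this is the maximum.

4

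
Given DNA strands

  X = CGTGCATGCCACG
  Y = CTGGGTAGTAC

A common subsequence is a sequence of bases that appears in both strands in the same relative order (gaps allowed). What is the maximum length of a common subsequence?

7

Let dp[i][j] be the LCS length of the first i bases of X and the first j bases of Y. dp[i][j] = dp[i-1][j-1]+1 when the i-th and j-th bases match, else max(dp[i-1][j], dp[i][j-1]).
    ·  C  T  G  G  G  T  A  G  T  A  C
 ·  0  0  0  0  0  0  0  0  0  0  0  0
 C  0  1  1  1  1  1  1  1  1  1  1  1
 G  0  1  1  2  2  2  2  2  2  2  2  2
 T  0  1  2  2  2  2  3  3  3  3  3  3
 G  0  1  2  3  3  3  3  3  4  4  4  4
 C  0  1  2  3  3  3  3  3  4  4  4  5
 A  0  1  2  3  3  3  3  4  4  4  5  5
 T  0  1  2  3  3  3  4  4  4  5  5  5
 G  0  1  2  3  4  4  4  4  5  5  5  5
 C  0  1  2  3  4  4  4  4  5  5  5  6
 C  0  1  2  3  4  4  4  4  5  5  5  6
 A  0  1  2  3  4  4  4  5  5  5  6  6
 C  0  1  2  3  4  4  4  5  5  5  6  7
 G  0  1  2  3  4  5  5  5  6  6  6  7
dp[13][11] = 7. One LCS (by backtracking along matches): CGTGTAC.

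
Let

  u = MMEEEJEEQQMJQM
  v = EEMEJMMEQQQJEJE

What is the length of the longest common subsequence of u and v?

Pick E [3,1]; then E [4,2]; then E [5,4]; then J [6,5]; then E [7,8]; then Q [9,10]; then Q [10,11]; then J [12,14]; all 8 characters appear in both, in order. The LCS DP gives dp[14][15] = 8, so this is optimal.

8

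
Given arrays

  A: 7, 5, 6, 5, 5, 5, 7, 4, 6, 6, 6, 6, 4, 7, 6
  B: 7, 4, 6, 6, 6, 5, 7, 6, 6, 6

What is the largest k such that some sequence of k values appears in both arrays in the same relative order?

Pick 7 at A[1]=B[1], then 6 at A[3]=B[5], then 5 at A[6]=B[6], then 7 at A[7]=B[7], then 6 at A[11]=B[8], then 6 at A[12]=B[9], then 6 at A[15]=B[10]; all 7 values appear in both, in order. Since dp[15][10] = 7, nothing longer is possible.

7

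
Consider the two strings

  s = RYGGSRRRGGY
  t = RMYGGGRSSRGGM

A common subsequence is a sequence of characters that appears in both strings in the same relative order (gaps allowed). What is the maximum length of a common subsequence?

Match R at s[1]=t[1], then Y at s[2]=t[3], then G at s[3]=t[5], then G at s[4]=t[6], then S at s[5]=t[9], then R at s[8]=t[10], then G at s[9]=t[11], then G at s[10]=t[12] — 8 characters in the same relative order in both, and the DP table's final entry dp[11][13] is also 8, so no common subsequence is longer.

8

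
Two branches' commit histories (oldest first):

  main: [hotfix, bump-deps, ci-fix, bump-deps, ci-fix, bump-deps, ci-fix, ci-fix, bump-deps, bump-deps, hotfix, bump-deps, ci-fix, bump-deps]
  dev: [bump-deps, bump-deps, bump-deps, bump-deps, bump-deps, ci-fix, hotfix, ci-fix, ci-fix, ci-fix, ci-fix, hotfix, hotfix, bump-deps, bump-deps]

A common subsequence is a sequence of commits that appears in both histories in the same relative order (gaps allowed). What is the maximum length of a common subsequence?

8

Match hotfix (main #1, dev #7), ci-fix (main #3, dev #8), ci-fix (main #5, dev #9), ci-fix (main #7, dev #10), ci-fix (main #8, dev #11), hotfix (main #11, dev #13), bump-deps (main #12, dev #14), bump-deps (main #14, dev #15) — 8 commits in the same relative order in both, and the DP table's final entry dp[14][15] is also 8, so no common subsequence is longer.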